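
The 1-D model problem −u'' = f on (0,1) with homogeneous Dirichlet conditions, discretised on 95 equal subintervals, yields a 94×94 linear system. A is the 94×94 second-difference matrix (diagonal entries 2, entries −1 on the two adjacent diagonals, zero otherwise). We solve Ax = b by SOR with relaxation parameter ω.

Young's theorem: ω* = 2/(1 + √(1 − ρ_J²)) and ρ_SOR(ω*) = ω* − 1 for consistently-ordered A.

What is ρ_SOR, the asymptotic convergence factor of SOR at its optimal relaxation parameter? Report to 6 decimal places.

ρ_SOR = 0.935990

With n=94, ρ(Jacobi) = cos(π/95) = 0.999453.
√(1−ρ_J²) = |sin(π/95)| = 0.0330634
So ω* = 2/1.0330634 = 1.935990 (Young).
ρ_SOR = ω* − 1 ≈ 0.935990.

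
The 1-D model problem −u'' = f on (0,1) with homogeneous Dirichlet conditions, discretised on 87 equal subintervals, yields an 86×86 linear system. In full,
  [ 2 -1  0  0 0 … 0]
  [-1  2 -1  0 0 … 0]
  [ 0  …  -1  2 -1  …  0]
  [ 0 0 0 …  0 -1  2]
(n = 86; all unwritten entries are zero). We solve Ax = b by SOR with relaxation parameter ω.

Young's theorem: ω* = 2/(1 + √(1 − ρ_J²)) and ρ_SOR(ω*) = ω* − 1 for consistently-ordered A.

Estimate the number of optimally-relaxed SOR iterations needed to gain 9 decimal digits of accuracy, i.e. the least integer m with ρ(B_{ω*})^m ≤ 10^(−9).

[ρ_J] n=86: ρ(B_J) = cos(π/(n+1)) = cos(π/87) = 0.9993481.
√(1 − cos²(π/87)) = sin(π/87) ≈ 0.0361024.
ω* = 2/(1+0.0361024) = 1.9303111
ρ_SOR = ω* − 1 ≈ 0.9303111.
9·ln10 = 20.7233; −ln(0.9303111) = 0.0722362; m = ⌈20.7233/0.0722362⌉ = ⌈286.882⌉ = 287.

m = 287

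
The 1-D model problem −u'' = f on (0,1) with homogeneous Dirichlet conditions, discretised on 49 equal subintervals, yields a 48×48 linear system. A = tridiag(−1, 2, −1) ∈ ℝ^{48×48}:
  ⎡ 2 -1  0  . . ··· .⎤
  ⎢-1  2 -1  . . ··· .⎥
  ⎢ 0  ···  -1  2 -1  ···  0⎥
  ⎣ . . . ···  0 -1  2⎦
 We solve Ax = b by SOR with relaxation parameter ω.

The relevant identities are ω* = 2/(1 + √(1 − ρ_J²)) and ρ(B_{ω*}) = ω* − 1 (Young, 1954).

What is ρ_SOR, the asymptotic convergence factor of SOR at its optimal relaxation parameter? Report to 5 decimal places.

ρ_SOR = 0.87958

B_J for the 48×48 system has eigenvalues cos(kπ/49); ρ_J = cos(π/49) = 0.99795.
√(1−ρ_J²) simplifies to sin(π/49) = 0.064070.
Then 2/(1+√(1−ρ_J²)) = 2/(1+0.064070); ω* = 2/1.064070 = 1.87958.
ρ_SOR = ω* − 1 ≈ 0.87958.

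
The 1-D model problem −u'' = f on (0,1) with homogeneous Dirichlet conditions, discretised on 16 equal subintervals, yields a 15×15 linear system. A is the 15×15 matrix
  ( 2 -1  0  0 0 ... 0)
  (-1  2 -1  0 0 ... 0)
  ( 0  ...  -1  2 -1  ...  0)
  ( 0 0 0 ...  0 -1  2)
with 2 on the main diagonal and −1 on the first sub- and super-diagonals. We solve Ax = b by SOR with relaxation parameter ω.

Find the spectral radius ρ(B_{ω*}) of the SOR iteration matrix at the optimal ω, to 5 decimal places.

B_J for the 15×15 system has eigenvalues cos(kπ/16); ρ_J = cos(π/16) = 0.98079.
√(1−ρ_J²) simplifies to sin(π/16) = 0.195090.
Young: ω* = 2/(1+√(1−ρ_J²)) = 2/(1+0.195090) = 2/1.195090 = 1.67351.
Hence ρ(B_{ω*}) = 1.67351 − 1 = 0.67351.

ρ_SOR = 0.67351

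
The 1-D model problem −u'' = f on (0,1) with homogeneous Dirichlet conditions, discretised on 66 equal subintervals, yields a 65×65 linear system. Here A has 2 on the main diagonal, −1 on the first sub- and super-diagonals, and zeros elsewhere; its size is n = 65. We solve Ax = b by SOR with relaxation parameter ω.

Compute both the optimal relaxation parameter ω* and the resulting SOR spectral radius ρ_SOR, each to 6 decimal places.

ω* = 1.909159, ρ_SOR = 0.909159

[ρ_J] n=65: ρ(B_J) = cos(π/(n+1)) = cos(π/66) = 0.998867.
1 − cos²(π/66) = sin²(π/66) ⇒ √(1−ρ_J²) = sin(π/66) = 0.0475819.
Young: ω* = 2/(1+√(1−ρ_J²)) = 2/(1+0.0475819) = 2/1.0475819 = 1.909159.
ρ_SOR = ω* − 1 ≈ 0.909159.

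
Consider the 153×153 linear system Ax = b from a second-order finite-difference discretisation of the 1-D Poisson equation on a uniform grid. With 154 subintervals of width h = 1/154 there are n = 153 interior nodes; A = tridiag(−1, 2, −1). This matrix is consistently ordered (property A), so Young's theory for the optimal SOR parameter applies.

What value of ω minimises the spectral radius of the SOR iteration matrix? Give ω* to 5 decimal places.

ρ_J = max_k |cos(kπ/154)| = cos(π/154) = 0.99979
root = sin(π/154) = 0.020399  (since 1−cos² = sin²).
[ω*] 2 ÷ (1 + 0.020399) = 2 ÷ 1.020399 = 1.96002.
ρ_SOR = ω* − 1 ≈ 0.96002.

ω* = 1.96002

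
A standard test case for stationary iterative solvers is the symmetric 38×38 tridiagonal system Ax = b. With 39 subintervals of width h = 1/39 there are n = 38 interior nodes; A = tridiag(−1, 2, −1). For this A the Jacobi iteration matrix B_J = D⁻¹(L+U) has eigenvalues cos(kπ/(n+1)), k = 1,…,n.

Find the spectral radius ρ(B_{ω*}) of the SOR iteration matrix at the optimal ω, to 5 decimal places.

ρ_SOR = 0.85105

B_J for the 38×38 system has eigenvalues cos(kπ/39); ρ_J = cos(π/39) = 0.99676.
√(1 − cos²(π/39)) = sin(π/39) ≈ 0.080467.
Then 2/(1+√(1−ρ_J²)) = 2/(1+0.080467); ω* = 2/1.080467 = 1.85105.
[ρ_SOR] ω* − 1 = 0.85105.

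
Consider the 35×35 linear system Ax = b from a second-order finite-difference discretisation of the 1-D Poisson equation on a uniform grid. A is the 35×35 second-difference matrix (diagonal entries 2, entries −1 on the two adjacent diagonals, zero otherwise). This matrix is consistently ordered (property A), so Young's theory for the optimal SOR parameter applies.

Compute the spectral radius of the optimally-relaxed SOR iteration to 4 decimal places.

n=35: λ(B_J) = 1 − λ(A)/2 = cos(kπ/36); k=1 gives ρ_J = 0.9962.
root = sin(π/36) = 0.08716  (since 1−cos² = sin²).
Then 2/(1+√(1−ρ_J²)) = 2/(1+0.08716); ω* = 2/1.08716 = 1.8397.
[ρ_SOR] ω* − 1 = 0.8397.

ρ_SOR = 0.8397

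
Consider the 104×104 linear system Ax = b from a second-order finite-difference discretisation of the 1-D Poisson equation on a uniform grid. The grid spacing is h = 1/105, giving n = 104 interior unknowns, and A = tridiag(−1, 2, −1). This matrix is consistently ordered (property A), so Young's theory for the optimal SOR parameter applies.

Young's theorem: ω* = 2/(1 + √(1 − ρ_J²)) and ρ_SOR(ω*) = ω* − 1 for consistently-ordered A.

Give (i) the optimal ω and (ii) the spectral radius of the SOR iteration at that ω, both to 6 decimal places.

ω* = 1.941907, ρ_SOR = 0.941907

½·tridiag(1,0,1) at n=104: λ_k = cos(kπ/105); max |λ| at k=1 ⇒ ρ_J = cos(π/105) ≈ 0.999552.
√(1 − cos²(π/105)) = sin(π/105) ≈ 0.0299155.
ω* = 2 / (1 + 0.0299155) = 2 / 1.0299155 ≈ 1.941907.
Hence ρ(B_{ω*}) = 1.941907 − 1 = 0.941907.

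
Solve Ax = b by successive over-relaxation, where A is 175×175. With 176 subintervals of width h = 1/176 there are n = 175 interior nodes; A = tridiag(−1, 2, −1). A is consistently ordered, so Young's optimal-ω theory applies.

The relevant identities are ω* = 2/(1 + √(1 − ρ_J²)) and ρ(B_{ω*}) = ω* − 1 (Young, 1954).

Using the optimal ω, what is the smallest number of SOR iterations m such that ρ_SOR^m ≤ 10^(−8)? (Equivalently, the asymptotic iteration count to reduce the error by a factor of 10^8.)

m = 516

ρ_J = max_k |cos(kπ/176)| = cos(π/176) = 0.9998407
√(1 − cos²(π/176)) = sin(π/176) ≈ 0.0178490.
[ω*] 2 ÷ (1 + 0.0178490) = 2 ÷ 1.0178490 = 1.9649280.
ρ(B_{ω*}) = ω*−1 = 0.9649280
m ≥ 8·ln10 / (−ln 0.9649280) = 515.960; smallest integer m = 516.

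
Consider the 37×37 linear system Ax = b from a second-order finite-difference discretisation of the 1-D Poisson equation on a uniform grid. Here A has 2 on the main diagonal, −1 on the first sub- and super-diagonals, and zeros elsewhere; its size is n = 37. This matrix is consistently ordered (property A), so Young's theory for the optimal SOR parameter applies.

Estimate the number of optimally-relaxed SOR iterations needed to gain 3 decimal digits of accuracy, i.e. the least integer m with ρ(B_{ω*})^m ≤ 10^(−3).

m = 42

spectrum of D⁻¹(L+U) = {cos(kπ/38) : 1≤k≤37}; ρ_J = cos(π/38) = 0.9965845.
√(1 − cos²(π/38)) = sin(π/38) ≈ 0.0825793.
Then 2/(1+√(1−ρ_J²)) = 2/(1+0.0825793); ω* = 2/1.0825793 = 1.8474397.
and ρ(B_{ω*}) = 1.8474397 − 1 = 0.8474397.
3·ln10 = 6.90776; −ln(0.8474397) = 0.165536; m = ⌈6.90776/0.165536⌉ = ⌈41.730⌉ = 42.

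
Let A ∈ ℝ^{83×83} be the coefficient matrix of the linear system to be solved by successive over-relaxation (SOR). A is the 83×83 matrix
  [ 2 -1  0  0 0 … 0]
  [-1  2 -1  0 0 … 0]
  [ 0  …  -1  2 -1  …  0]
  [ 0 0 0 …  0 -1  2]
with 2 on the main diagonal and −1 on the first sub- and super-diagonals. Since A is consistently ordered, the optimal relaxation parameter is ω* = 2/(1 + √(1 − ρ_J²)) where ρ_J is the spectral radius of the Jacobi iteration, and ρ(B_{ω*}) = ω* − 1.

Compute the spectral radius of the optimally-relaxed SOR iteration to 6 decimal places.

ρ_J = max_k |cos(kπ/84)| = cos(π/84) = 0.999301
√(1 − cos²(π/84)) = sin(π/84) ≈ 0.0373912.
So ω* = 2/1.0373912 = 1.927913 (Young).
ρ_SOR = ω* − 1 ≈ 0.927913.

ρ_SOR = 0.927913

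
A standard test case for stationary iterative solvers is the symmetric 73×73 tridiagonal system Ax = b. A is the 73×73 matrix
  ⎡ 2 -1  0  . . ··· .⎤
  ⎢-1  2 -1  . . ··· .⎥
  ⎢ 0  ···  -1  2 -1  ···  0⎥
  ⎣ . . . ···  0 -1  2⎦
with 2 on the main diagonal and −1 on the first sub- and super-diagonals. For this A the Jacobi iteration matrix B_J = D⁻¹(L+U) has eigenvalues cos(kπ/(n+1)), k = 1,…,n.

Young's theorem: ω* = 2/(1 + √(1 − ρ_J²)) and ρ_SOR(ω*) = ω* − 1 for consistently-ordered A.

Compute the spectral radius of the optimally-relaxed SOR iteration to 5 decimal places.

ρ_SOR = 0.91857

½·tridiag(1,0,1) at n=73: λ_k = cos(kπ/74); max |λ| at k=1 ⇒ ρ_J = cos(π/74) ≈ 0.99910.
√(1 − cos²(π/74)) = sin(π/74) ≈ 0.042441.
ω* = 2/(1 + 0.042441) = 2/1.042441 = 1.91857.
ρ_SOR = ω* − 1 = 1.91857 − 1 = 0.91857.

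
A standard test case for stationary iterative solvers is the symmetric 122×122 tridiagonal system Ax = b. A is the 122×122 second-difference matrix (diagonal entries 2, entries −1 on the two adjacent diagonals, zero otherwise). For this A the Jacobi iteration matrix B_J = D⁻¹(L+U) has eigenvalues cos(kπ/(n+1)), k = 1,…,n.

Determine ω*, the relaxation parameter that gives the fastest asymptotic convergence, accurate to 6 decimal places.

ω* = 1.950195

n=122: λ(B_J) = 1 − λ(A)/2 = cos(kπ/123); k=1 gives ρ_J = 0.999674.
√(1−ρ_J²) = |sin(π/123)| = 0.0255386
Then 2/(1+√(1−ρ_J²)) = 2/(1+0.0255386); ω* = 2/1.0255386 = 1.950195.
At ω = 1.950195 every |λ(B_ω)| = ω−1, so ρ_SOR = 0.950195.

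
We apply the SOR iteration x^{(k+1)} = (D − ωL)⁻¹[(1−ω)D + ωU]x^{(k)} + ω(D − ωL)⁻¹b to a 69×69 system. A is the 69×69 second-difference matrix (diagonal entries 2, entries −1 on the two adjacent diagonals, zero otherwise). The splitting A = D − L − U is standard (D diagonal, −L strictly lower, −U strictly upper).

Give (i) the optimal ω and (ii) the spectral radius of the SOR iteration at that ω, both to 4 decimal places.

ω* = 1.9141, ρ_SOR = 0.9141

With n=69, ρ(Jacobi) = cos(π/70) = 0.9990.
√(1−ρ_J²) = |sin(π/70)| = 0.04486
So ω* = 2/1.04486 = 1.9141 (Young).
Hence ρ(B_{ω*}) = 1.9141 − 1 = 0.9141.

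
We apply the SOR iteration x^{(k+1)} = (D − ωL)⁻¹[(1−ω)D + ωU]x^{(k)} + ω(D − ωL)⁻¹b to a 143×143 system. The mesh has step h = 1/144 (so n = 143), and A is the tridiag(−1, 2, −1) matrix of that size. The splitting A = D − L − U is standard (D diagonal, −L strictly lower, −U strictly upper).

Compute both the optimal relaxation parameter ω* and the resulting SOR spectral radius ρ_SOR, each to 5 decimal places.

ω* = 1.95730, ρ_SOR = 0.95730

n=143: λ(B_J) = 1 − λ(A)/2 = cos(kπ/144); k=1 gives ρ_J = 0.99976.
√(1−ρ_J²) = |sin(π/144)| = 0.021815
Then 2/(1+√(1−ρ_J²)) = 2/(1+0.021815); ω* = 2/1.021815 = 1.95730.
At ω = 1.95730 every |λ(B_ω)| = ω−1, so ρ_SOR = 0.95730.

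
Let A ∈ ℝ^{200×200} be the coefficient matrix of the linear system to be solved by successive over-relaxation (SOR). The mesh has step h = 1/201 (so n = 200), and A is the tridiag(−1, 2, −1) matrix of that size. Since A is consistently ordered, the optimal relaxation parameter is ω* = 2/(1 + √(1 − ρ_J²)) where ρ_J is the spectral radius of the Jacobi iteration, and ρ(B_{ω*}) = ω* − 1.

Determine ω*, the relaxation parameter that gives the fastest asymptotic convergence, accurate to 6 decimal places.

ω* = 1.969223

spectrum of D⁻¹(L+U) = {cos(kπ/201) : 1≤k≤200}; ρ_J = cos(π/201) = 0.999878.
√(1−ρ_J²) = |sin(π/201)| = 0.0156292
ω* = 2 / (1 + 0.0156292) = 2 / 1.0156292 ≈ 1.969223.
[ρ_SOR] ω* − 1 = 0.969223.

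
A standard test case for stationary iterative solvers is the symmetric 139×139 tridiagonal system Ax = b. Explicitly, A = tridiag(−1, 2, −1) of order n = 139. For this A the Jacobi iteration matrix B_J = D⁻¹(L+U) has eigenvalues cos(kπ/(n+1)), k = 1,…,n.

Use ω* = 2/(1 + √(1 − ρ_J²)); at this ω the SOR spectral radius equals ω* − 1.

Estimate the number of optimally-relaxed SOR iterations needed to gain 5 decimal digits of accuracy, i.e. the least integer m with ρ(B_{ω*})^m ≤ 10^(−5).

m = 257

n=139: λ(B_J) = 1 − λ(A)/2 = cos(kπ/140); k=1 gives ρ_J = 0.9997482.
√(1 − cos²(π/140)) = sin(π/140) ≈ 0.0224381.
ω* = 2/(1 + 0.0224381) = 2/1.0224381 = 1.9561086.
ρ_SOR = ω* − 1 ≈ 0.9561086.
(0.9561086)^m ≤ 10^{−5}  ⇒  m·ln(0.9561086) ≤ −5·ln10  ⇒  m ≥ 256.505  ⇒  m = 257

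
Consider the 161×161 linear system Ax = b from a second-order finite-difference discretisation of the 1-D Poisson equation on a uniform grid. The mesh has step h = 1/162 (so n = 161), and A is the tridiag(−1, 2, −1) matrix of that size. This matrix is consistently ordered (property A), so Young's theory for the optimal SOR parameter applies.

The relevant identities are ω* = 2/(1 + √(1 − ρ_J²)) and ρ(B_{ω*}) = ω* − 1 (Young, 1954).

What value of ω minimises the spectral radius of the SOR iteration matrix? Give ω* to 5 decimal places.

ω* = 1.96196

spectrum of D⁻¹(L+U) = {cos(kπ/162) : 1≤k≤161}; ρ_J = cos(π/162) = 0.99981.
√(1 − cos²(π/162)) = sin(π/162) ≈ 0.019391.
[ω*] 2 ÷ (1 + 0.019391) = 2 ÷ 1.019391 = 1.96196.
ρ_SOR = ω* − 1 = 1.96196 − 1 = 0.96196.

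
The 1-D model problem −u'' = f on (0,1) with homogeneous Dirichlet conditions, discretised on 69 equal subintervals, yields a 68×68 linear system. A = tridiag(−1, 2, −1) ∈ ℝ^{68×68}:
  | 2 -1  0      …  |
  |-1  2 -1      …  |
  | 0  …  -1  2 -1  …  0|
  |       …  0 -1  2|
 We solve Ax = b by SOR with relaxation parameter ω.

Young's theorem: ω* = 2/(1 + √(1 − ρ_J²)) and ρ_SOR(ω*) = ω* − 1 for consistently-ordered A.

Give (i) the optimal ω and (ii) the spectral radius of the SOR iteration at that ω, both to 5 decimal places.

ρ_J = max_k |cos(kπ/69)| = cos(π/69) = 0.99896
√(1−ρ_J²) simplifies to sin(π/69) = 0.045515.
ω* = 2 / (1 + 0.045515) = 2 / 1.045515 ≈ 1.91293.
Hence ρ(B_{ω*}) = 1.91293 − 1 = 0.91293.

ω* = 1.91293, ρ_SOR = 0.91293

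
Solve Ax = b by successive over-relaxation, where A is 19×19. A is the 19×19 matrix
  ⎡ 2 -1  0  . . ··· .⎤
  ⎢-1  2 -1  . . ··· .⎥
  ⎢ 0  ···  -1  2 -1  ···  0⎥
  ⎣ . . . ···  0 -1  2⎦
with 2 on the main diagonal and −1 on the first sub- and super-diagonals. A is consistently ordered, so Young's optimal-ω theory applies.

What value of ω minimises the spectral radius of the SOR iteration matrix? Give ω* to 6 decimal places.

ρ_J = max_k |cos(kπ/20)| = cos(π/20) = 0.987688
√(1−ρ_J²) = |sin(π/20)| = 0.1564345
ω* = 2/(1 + 0.1564345) = 2/1.1564345 = 1.729454.
ρ_SOR = ω* − 1 = 1.729454 − 1 = 0.729454.

ω* = 1.729454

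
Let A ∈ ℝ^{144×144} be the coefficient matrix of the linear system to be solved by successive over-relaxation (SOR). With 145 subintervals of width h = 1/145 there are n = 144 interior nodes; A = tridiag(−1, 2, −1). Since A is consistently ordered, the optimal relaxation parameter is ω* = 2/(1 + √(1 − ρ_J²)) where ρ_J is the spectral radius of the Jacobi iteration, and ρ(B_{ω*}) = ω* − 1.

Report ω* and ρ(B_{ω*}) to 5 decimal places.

B_J for the 144×144 system has eigenvalues cos(kπ/145); ρ_J = cos(π/145) = 0.99977.
√(1−ρ_J²) simplifies to sin(π/145) = 0.021664.
So ω* = 2/1.021664 = 1.95759 (Young).
At ω = 1.95759 every |λ(B_ω)| = ω−1, so ρ_SOR = 0.95759.

ω* = 1.95759, ρ_SOR = 0.95759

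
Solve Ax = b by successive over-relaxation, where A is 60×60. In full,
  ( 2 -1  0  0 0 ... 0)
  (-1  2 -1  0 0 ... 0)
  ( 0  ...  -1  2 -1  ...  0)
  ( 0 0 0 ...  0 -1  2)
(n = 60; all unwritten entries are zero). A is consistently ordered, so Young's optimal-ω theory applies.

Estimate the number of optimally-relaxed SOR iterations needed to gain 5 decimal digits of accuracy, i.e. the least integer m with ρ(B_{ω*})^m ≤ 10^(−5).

m = 112

ρ_J = max_k |cos(kπ/61)| = cos(π/61) = 0.9986741
√(1−ρ_J²) = |sin(π/61)| = 0.0514788
So ω* = 2/1.0514788 = 1.9020830 (Young).
and ρ(B_{ω*}) = 1.9020830 − 1 = 0.9020830.
For 5 digits: m = 5·ln10 / (−ln 0.9020830) = 11.5129/0.103049 = 111.723; round up → m = 112.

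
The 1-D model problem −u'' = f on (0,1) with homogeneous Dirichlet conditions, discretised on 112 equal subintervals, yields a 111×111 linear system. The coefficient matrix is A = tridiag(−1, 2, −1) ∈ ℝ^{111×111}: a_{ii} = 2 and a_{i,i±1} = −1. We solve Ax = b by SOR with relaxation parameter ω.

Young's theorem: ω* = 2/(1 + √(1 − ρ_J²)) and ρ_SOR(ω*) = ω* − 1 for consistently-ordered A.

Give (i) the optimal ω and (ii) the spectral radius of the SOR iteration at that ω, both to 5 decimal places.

B_J for the 111×111 system has eigenvalues cos(kπ/112); ρ_J = cos(π/112) = 0.99961.
√(1−ρ_J²) = |sin(π/112)| = 0.028046
ω* = 2/(1 + 0.028046) = 2/1.028046 = 1.94544.
ρ_SOR = ω* − 1 ≈ 0.94544.

ω* = 1.94544, ρ_SOR = 0.94544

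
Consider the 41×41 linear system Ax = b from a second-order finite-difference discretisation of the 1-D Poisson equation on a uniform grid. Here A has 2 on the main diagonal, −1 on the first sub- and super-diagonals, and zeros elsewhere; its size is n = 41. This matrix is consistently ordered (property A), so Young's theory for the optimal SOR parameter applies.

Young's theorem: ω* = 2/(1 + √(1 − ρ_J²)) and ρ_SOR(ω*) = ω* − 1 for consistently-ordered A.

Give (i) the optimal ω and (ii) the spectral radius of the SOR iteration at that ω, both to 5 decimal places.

B_J for the 41×41 system has eigenvalues cos(kπ/42); ρ_J = cos(π/42) = 0.99720.
√(1 − cos²(π/42)) = sin(π/42) ≈ 0.074730.
ω* = 2 / (1 + 0.074730) = 2 / 1.074730 ≈ 1.86093.
ρ(B_{ω*}) = ω*−1 = 0.86093

ω* = 1.86093, ρ_SOR = 0.86093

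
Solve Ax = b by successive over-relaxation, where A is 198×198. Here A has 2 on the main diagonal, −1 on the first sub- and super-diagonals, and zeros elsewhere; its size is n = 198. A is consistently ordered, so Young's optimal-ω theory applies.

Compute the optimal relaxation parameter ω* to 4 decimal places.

ω* = 1.9689

[ρ_J] n=198: ρ(B_J) = cos(π/(n+1)) = cos(π/199) = 0.9999.
root = sin(π/199) = 0.01579  (since 1−cos² = sin²).
Then 2/(1+√(1−ρ_J²)) = 2/(1+0.01579); ω* = 2/1.01579 = 1.9689.
Hence ρ(B_{ω*}) = 1.9689 − 1 = 0.9689.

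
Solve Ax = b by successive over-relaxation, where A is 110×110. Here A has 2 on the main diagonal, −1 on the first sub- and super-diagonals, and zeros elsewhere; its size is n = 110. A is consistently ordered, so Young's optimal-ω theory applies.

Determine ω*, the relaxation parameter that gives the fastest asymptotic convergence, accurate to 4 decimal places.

ω* = 1.9450

spectrum of D⁻¹(L+U) = {cos(kπ/111) : 1≤k≤110}; ρ_J = cos(π/111) = 0.9996.
√(1−ρ_J²) simplifies to sin(π/111) = 0.02830.
Then 2/(1+√(1−ρ_J²)) = 2/(1+0.02830); ω* = 2/1.02830 = 1.9450.
[ρ_SOR] ω* − 1 = 0.9450.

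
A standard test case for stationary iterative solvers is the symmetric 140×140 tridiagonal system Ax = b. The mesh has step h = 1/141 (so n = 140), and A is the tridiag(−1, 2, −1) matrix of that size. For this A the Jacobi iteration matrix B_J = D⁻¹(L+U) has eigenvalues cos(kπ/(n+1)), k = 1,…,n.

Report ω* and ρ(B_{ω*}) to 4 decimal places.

ρ_J = max_k |cos(kπ/141)| = cos(π/141) = 0.9998
√(1−ρ_J²) = |sin(π/141)| = 0.02228
[ω*] 2 ÷ (1 + 0.02228) = 2 ÷ 1.02228 = 1.9564.
ρ_SOR = ω* − 1 = 1.9564 − 1 = 0.9564.

ω* = 1.9564, ρ_SOR = 0.9564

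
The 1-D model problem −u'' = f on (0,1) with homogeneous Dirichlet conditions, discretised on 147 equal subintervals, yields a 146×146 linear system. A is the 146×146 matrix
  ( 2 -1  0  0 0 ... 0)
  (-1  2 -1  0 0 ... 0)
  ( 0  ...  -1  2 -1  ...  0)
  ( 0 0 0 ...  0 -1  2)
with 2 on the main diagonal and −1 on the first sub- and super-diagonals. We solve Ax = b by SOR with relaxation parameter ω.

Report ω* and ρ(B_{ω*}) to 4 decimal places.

n=146: λ(B_J) = 1 − λ(A)/2 = cos(kπ/147); k=1 gives ρ_J = 0.9998.
1 − cos²(π/147) = sin²(π/147) ⇒ √(1−ρ_J²) = sin(π/147) = 0.02137.
ω* = 2/(1 + 0.02137) = 2/1.02137 = 1.9582.
Hence ρ(B_{ω*}) = 1.9582 − 1 = 0.9582.

ω* = 1.9582, ρ_SOR = 0.9582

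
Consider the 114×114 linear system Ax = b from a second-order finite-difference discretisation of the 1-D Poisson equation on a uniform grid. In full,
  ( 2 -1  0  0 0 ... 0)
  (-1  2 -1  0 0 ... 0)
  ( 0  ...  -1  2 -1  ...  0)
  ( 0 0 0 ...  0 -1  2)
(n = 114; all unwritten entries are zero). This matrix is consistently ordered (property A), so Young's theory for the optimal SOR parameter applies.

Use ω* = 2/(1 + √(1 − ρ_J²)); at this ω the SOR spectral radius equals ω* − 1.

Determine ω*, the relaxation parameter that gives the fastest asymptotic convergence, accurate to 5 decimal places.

ω* = 1.94682

spectrum of D⁻¹(L+U) = {cos(kπ/115) : 1≤k≤114}; ρ_J = cos(π/115) = 0.99963.
√(1−ρ_J²) = |sin(π/115)| = 0.027315
ω* = 2/(1+0.027315) = 1.94682
and ρ(B_{ω*}) = 1.94682 − 1 = 0.94682.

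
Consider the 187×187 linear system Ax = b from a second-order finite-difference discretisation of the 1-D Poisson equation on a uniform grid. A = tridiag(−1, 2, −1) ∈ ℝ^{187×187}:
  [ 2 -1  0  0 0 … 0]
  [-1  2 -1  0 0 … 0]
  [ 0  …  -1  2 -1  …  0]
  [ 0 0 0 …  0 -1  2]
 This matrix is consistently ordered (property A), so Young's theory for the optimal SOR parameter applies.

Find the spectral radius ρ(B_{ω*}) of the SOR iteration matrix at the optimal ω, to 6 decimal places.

[ρ_J] n=187: ρ(B_J) = cos(π/(n+1)) = cos(π/188) = 0.999860.
√(1−ρ_J²) = |sin(π/188)| = 0.0167098
Young: ω* = 2/(1+√(1−ρ_J²)) = 2/(1+0.0167098) = 2/1.0167098 = 1.967130.
ρ_SOR = ω* − 1 ≈ 0.967130.

ρ_SOR = 0.967130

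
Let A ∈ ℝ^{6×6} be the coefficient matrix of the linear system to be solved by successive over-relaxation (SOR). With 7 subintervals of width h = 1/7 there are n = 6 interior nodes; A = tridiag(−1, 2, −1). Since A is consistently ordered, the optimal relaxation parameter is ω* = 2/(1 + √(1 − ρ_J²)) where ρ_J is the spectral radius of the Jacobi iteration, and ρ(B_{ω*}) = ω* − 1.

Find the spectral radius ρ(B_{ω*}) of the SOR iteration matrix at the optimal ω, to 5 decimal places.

ρ_SOR = 0.39481

n=6: λ(B_J) = 1 − λ(A)/2 = cos(kπ/7); k=1 gives ρ_J = 0.90097.
√(1 − cos²(π/7)) = sin(π/7) ≈ 0.433884.
ω* = 2 / (1 + 0.433884) = 2 / 1.433884 ≈ 1.39481.
Hence ρ(B_{ω*}) = 1.39481 − 1 = 0.39481.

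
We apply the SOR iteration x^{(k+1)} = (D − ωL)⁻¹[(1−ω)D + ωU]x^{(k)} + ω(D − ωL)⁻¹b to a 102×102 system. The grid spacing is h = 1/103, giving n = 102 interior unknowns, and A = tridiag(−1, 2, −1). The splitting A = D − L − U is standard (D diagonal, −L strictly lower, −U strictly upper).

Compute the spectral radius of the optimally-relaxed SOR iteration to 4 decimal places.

ρ_SOR = 0.9408

B_J for the 102×102 system has eigenvalues cos(kπ/103); ρ_J = cos(π/103) = 0.9995.
√(1−ρ_J²) = |sin(π/103)| = 0.03050
Young: ω* = 2/(1+√(1−ρ_J²)) = 2/(1+0.03050) = 2/1.03050 = 1.9408.
At ω = 1.9408 every |λ(B_ω)| = ω−1, so ρ_SOR = 0.9408.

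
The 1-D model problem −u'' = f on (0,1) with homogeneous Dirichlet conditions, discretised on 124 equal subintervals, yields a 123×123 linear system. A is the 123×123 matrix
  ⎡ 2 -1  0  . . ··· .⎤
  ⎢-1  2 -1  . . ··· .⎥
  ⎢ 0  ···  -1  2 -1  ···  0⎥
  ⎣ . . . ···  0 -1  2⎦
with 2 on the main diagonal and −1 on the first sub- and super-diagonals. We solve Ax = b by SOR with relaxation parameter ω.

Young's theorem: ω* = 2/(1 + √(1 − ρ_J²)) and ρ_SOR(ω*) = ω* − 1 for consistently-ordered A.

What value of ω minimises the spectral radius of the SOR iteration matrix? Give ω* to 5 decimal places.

B_J for the 123×123 system has eigenvalues cos(kπ/124); ρ_J = cos(π/124) = 0.99968.
1 − cos²(π/124) = sin²(π/124) ⇒ √(1−ρ_J²) = sin(π/124) = 0.025333.
Then 2/(1+√(1−ρ_J²)) = 2/(1+0.025333); ω* = 2/1.025333 = 1.95059.
and ρ(B_{ω*}) = 1.95059 − 1 = 0.95059.

ω* = 1.95059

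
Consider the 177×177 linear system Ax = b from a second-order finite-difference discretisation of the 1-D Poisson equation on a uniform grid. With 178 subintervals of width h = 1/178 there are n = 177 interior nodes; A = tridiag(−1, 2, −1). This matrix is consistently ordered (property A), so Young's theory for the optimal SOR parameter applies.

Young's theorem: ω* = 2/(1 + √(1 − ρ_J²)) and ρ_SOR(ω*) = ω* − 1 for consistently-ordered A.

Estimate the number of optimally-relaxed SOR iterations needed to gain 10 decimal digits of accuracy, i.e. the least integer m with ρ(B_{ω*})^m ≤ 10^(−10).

With n=177, ρ(Jacobi) = cos(π/178) = 0.9998443.
root = sin(π/178) = 0.0176485  (since 1−cos² = sin²).
So ω* = 2/1.0176485 = 1.9653151 (Young).
At ω = 1.9653151 every |λ(B_ω)| = ω−1, so ρ_SOR = 0.9653151.
10·ln10 = 23.0259; −ln(0.9653151) = 0.0353007; m = ⌈23.0259/0.0353007⌉ = ⌈652.279⌉ = 653.

m = 653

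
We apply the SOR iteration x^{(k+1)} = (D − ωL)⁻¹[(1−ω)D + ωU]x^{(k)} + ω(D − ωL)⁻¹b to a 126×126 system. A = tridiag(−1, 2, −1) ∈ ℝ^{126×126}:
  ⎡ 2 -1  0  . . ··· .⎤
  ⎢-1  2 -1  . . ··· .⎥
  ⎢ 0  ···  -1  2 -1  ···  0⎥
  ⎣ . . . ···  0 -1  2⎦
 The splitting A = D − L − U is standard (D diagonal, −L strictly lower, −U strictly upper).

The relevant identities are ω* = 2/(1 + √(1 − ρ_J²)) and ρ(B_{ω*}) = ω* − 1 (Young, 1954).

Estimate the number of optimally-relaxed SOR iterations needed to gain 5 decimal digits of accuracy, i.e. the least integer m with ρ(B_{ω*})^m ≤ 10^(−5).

m = 233

B_J for the 126×126 system has eigenvalues cos(kπ/127); ρ_J = cos(π/127) = 0.9996941.
√(1−ρ_J²) = |sin(π/127)| = 0.0247344
ω* = 2/(1+0.0247344) = 1.9517252
and ρ(B_{ω*}) = 1.9517252 − 1 = 0.9517252.
m ≥ 5·ln10 / (−ln 0.9517252) = 232.683; smallest integer m = 233.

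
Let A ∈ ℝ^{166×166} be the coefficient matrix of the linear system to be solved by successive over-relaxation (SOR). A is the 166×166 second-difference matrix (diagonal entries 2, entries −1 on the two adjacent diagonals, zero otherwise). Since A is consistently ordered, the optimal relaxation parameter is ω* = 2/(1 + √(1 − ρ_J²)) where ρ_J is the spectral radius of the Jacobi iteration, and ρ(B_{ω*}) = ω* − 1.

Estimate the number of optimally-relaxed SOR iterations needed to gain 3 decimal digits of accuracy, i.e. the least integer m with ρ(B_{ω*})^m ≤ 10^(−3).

m = 184

With n=166, ρ(Jacobi) = cos(π/167) = 0.9998231.
root = sin(π/167) = 0.0188108  (since 1−cos² = sin²).
Then 2/(1+√(1−ρ_J²)) = 2/(1+0.0188108); ω* = 2/1.0188108 = 1.9630730.
and ρ(B_{ω*}) = 1.9630730 − 1 = 0.9630730.
3·ln10 = 6.90776; −ln(0.9630730) = 0.0376261; m = ⌈6.90776/0.0376261⌉ = ⌈183.590⌉ = 184.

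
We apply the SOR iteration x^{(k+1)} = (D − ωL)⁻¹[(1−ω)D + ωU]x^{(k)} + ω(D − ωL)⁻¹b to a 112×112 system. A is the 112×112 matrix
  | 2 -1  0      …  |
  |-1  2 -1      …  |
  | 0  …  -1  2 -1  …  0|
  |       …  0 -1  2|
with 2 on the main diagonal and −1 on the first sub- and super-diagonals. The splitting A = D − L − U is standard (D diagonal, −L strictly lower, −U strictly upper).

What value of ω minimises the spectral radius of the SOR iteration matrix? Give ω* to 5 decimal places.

ω* = 1.94591

With n=112, ρ(Jacobi) = cos(π/113) = 0.99961.
√(1−ρ_J²) = |sin(π/113)| = 0.027798
Young: ω* = 2/(1+√(1−ρ_J²)) = 2/(1+0.027798) = 2/1.027798 = 1.94591.
and ρ(B_{ω*}) = 1.94591 − 1 = 0.94591.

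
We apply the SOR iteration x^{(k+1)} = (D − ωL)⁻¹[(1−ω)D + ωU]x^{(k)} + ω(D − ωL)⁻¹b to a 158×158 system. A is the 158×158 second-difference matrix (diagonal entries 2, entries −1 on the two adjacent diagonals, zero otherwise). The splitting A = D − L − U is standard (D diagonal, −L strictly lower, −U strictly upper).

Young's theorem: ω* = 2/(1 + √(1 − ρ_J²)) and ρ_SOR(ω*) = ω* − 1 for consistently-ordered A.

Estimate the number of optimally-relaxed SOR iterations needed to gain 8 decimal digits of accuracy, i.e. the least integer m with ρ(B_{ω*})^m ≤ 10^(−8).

m = 467

ρ_J = max_k |cos(kπ/159)| = cos(π/159) = 0.9998048
1 − cos²(π/159) = sin²(π/159) ⇒ √(1−ρ_J²) = sin(π/159) = 0.0197572.
ω* = 2/(1+0.0197572) = 1.9612512
At ω = 1.9612512 every |λ(B_ω)| = ω−1, so ρ_SOR = 0.9612512.
m ≥ 8·ln10 / (−ln 0.9612512) = 466.117; smallest integer m = 467.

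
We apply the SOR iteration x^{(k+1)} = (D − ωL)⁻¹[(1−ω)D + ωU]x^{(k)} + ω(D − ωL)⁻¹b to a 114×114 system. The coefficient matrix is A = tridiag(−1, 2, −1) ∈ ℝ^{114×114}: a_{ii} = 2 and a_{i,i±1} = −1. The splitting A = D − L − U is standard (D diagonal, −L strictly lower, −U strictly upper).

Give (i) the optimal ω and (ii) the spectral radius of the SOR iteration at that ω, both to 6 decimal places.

B_J for the 114×114 system has eigenvalues cos(kπ/115); ρ_J = cos(π/115) = 0.999627.
√(1 − cos²(π/115)) = sin(π/115) ≈ 0.0273148.
[ω*] 2 ÷ (1 + 0.0273148) = 2 ÷ 1.0273148 = 1.946823.
ρ_SOR = ω* − 1 ≈ 0.946823.

ω* = 1.946823, ρ_SOR = 0.946823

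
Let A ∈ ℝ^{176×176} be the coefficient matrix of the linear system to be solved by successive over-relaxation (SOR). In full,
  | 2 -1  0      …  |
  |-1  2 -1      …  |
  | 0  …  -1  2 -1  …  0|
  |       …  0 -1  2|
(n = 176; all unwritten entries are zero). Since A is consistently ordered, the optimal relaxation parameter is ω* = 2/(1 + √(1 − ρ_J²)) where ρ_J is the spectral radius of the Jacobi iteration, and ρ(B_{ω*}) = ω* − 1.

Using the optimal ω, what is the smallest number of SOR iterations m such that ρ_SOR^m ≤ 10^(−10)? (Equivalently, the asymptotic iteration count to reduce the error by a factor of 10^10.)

½·tridiag(1,0,1) at n=176: λ_k = cos(kπ/177); max |λ| at k=1 ⇒ ρ_J = cos(π/177) ≈ 0.9998425.
√(1 − cos²(π/177)) = sin(π/177) ≈ 0.0177482.
ω* = 2/(1+0.0177482) = 1.9651226
At ω = 1.9651226 every |λ(B_ω)| = ω−1, so ρ_SOR = 0.9651226.
Need (0.9651226)^m ≤ 10^(−10): m ≥ 10·ln10/|ln 0.9651226| = 23.0259/0.0355001 = 648.615 ⇒ m = 649.

m = 649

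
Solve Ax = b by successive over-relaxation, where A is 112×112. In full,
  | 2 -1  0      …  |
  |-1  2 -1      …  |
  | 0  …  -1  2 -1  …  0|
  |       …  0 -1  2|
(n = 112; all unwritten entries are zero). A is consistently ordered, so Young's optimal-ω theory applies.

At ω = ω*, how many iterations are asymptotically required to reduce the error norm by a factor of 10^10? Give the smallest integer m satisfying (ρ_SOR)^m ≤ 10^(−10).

B_J for the 112×112 system has eigenvalues cos(kπ/113); ρ_J = cos(π/113) = 0.9996136.
√(1 − cos²(π/113)) = sin(π/113) ≈ 0.0277981.
So ω* = 2/1.0277981 = 1.9459075 (Young).
ρ_SOR = ω* − 1 ≈ 0.9459075.
m ≥ 10·ln10 / (−ln 0.9459075) = 414.057; smallest integer m = 415.

m = 415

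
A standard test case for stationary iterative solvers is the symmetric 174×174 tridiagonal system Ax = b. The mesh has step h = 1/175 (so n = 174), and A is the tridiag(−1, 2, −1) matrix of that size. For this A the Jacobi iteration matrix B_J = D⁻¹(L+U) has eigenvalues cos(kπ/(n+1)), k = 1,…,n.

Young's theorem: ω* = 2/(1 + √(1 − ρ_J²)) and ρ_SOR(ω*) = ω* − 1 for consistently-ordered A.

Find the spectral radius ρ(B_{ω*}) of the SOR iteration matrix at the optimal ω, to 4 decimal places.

ρ_SOR = 0.9647

[ρ_J] n=174: ρ(B_J) = cos(π/(n+1)) = cos(π/175) = 0.9998.
√(1 − cos²(π/175)) = sin(π/175) ≈ 0.01795.
Then 2/(1+√(1−ρ_J²)) = 2/(1+0.01795); ω* = 2/1.01795 = 1.9647.
Hence ρ(B_{ω*}) = 1.9647 − 1 = 0.9647.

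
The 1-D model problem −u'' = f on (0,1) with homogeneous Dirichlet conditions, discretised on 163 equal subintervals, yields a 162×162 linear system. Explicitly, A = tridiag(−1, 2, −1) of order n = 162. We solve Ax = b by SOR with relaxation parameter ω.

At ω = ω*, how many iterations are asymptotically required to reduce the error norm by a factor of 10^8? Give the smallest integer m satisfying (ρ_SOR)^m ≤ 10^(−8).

B_J for the 162×162 system has eigenvalues cos(kπ/163); ρ_J = cos(π/163) = 0.9998143.
√(1−ρ_J²) = |sin(π/163)| = 0.0192724
ω* = 2/(1+0.0192724) = 1.9621840
Hence ρ(B_{ω*}) = 1.9621840 − 1 = 0.9621840.
m ≥ 8·ln10 / (−ln 0.9621840) = 477.844; smallest integer m = 478.

m = 478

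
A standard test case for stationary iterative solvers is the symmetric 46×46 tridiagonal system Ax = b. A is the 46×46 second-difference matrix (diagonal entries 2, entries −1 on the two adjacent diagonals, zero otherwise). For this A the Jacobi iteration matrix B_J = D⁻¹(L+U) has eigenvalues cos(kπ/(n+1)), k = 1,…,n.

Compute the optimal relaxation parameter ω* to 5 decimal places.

ω* = 1.87478

With n=46, ρ(Jacobi) = cos(π/47) = 0.99777.
√(1 − cos²(π/47)) = sin(π/47) ≈ 0.066793.
ω* = 2/(1+0.066793) = 1.87478
[ρ_SOR] ω* − 1 = 0.87478.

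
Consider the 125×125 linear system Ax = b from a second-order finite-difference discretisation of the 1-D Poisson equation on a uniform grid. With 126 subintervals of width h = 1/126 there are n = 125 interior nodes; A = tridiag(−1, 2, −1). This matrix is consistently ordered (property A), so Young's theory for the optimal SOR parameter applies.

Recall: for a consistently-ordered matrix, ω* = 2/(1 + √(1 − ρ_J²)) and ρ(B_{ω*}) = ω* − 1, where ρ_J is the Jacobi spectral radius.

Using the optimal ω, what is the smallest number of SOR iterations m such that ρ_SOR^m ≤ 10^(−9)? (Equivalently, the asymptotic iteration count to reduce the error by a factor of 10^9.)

[ρ_J] n=125: ρ(B_J) = cos(π/(n+1)) = cos(π/126) = 0.9996892.
root = sin(π/126) = 0.0249307  (since 1−cos² = sin²).
ω* = 2/(1 + 0.0249307) = 2/1.0249307 = 1.9513514.
ρ(B_{ω*}) = ω*−1 = 0.9513514
9·ln10 = 20.7233; −ln(0.9513514) = 0.0498718; m = ⌈20.7233/0.0498718⌉ = ⌈415.531⌉ = 416.

m = 416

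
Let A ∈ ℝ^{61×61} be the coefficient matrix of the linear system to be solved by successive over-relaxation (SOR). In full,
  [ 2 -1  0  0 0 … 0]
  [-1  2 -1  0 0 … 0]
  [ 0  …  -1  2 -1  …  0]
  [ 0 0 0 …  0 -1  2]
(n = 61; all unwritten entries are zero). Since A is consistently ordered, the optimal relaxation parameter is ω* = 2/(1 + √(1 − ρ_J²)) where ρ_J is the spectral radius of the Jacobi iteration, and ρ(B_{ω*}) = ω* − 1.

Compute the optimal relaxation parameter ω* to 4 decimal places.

spectrum of D⁻¹(L+U) = {cos(kπ/62) : 1≤k≤61}; ρ_J = cos(π/62) = 0.9987.
√(1−ρ_J²) = |sin(π/62)| = 0.05065
[ω*] 2 ÷ (1 + 0.05065) = 2 ÷ 1.05065 = 1.9036.
ρ_SOR = ω* − 1 = 1.9036 − 1 = 0.9036.

ω* = 1.9036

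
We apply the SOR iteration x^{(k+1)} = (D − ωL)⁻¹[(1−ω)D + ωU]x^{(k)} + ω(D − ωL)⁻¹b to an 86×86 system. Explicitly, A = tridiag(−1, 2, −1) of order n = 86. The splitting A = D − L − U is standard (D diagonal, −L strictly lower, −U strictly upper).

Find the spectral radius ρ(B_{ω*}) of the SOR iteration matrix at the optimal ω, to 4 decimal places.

½·tridiag(1,0,1) at n=86: λ_k = cos(kπ/87); max |λ| at k=1 ⇒ ρ_J = cos(π/87) ≈ 0.9993.
root = sin(π/87) = 0.03610  (since 1−cos² = sin²).
Young: ω* = 2/(1+√(1−ρ_J²)) = 2/(1+0.03610) = 2/1.03610 = 1.9303.
and ρ(B_{ω*}) = 1.9303 − 1 = 0.9303.

ρ_SOR = 0.9303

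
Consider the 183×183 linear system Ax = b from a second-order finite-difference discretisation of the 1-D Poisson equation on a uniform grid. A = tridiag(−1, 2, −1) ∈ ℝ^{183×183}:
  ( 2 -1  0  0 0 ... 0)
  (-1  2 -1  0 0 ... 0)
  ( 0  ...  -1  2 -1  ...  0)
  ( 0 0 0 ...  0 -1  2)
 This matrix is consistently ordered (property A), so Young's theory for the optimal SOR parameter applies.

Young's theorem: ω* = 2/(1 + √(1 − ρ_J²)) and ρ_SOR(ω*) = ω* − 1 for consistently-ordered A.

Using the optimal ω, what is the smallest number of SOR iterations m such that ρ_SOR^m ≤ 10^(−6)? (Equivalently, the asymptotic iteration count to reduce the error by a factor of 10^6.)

m = 405

[ρ_J] n=183: ρ(B_J) = cos(π/(n+1)) = cos(π/184) = 0.9998542.
√(1−ρ_J²) simplifies to sin(π/184) = 0.0170730.
Then 2/(1+√(1−ρ_J²)) = 2/(1+0.0170730); ω* = 2/1.0170730 = 1.9664272.
ρ_SOR = ω* − 1 = 1.9664272 − 1 = 0.9664272.
(0.9664272)^m ≤ 10^{−6}  ⇒  m·ln(0.9664272) ≤ −6·ln10  ⇒  m ≥ 404.562  ⇒  m = 405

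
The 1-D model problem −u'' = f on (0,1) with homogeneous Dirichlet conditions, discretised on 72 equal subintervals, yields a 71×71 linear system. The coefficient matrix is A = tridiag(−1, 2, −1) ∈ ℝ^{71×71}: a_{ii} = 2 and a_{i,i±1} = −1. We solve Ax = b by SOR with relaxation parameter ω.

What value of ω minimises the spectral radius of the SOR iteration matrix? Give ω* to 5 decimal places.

ρ_J = max_k |cos(kπ/72)| = cos(π/72) = 0.99905
1 − cos²(π/72) = sin²(π/72) ⇒ √(1−ρ_J²) = sin(π/72) = 0.043619.
ω* = 2 / (1 + 0.043619) = 2 / 1.043619 ≈ 1.91641.
At ω = 1.91641 every |λ(B_ω)| = ω−1, so ρ_SOR = 0.91641.

ω* = 1.91641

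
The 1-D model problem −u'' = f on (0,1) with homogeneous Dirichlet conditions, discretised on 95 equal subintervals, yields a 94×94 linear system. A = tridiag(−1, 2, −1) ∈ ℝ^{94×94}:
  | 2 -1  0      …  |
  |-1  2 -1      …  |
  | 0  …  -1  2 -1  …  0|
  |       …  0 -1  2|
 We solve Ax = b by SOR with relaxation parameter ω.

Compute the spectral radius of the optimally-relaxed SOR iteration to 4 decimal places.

spectrum of D⁻¹(L+U) = {cos(kπ/95) : 1≤k≤94}; ρ_J = cos(π/95) = 0.9995.
√(1−ρ_J²) simplifies to sin(π/95) = 0.03306.
Young: ω* = 2/(1+√(1−ρ_J²)) = 2/(1+0.03306) = 2/1.03306 = 1.9360.
ρ_SOR = ω* − 1 = 1.9360 − 1 = 0.9360.

ρ_SOR = 0.9360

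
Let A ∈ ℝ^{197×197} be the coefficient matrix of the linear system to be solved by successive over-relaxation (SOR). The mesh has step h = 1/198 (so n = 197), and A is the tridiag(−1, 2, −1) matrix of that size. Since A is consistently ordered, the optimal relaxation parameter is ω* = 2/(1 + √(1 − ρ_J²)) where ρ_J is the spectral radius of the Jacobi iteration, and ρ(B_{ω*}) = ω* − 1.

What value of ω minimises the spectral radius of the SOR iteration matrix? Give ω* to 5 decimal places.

n=197: λ(B_J) = 1 − λ(A)/2 = cos(kπ/198); k=1 gives ρ_J = 0.99987.
√(1−ρ_J²) simplifies to sin(π/198) = 0.015866.
ω* = 2/(1 + 0.015866) = 2/1.015866 = 1.96876.
ρ_SOR = ω* − 1 = 1.96876 − 1 = 0.96876.

ω* = 1.96876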